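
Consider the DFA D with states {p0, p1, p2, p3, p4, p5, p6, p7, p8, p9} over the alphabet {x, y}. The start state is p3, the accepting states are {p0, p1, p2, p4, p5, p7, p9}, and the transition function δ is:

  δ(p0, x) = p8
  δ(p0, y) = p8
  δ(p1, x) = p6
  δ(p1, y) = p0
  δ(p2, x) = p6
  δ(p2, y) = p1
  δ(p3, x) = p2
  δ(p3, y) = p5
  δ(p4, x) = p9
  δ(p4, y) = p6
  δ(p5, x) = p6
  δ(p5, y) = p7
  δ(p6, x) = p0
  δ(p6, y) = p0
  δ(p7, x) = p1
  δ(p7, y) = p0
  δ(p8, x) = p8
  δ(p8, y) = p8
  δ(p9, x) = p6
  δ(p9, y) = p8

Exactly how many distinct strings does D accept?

16

The useful subgraph on states {p0, p1, p2, p3, p5, p6, p7} is acyclic, so L(D) is finite; the longest accepting path visits 6 useful states, giving maximum string length 5.
Counting accepting paths from p3 by length: 2 of length 1, 2 of length 2, 7 of length 3, 3 of length 4, 2 of length 5. Total 16.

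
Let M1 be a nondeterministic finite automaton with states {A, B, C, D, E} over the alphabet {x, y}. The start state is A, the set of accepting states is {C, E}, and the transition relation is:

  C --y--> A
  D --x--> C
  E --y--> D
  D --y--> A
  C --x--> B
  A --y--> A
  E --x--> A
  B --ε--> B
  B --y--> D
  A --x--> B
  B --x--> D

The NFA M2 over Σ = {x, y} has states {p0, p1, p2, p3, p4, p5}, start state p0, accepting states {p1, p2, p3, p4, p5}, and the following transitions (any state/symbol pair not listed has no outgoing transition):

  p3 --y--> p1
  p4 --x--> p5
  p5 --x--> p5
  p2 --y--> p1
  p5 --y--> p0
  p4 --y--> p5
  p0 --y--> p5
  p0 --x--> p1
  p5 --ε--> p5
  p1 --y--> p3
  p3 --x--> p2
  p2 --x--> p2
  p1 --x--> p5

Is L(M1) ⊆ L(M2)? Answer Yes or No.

Yes

Exploring the product automaton M1 × M2 from the start pair (A, p0), following both machines on each input symbol, reaches 15 state pairs: (A, p0), (B, p1), (A, p5), (D, p5), (D, p3), (B, p5), (C, p5), (C, p2), (A, p1), (D, p0), (B, p2), (A, p3), (C, p1), (D, p2), (D, p1).
M1 accepts in {C, E} and M2 accepts in {p1, p2, p3, p4, p5}. The reachable pairs whose M1-component is accepting are (C, p5), (C, p2), (C, p1); in each of them the M2-component is accepting too, so the product for L(M1) \ L(M2) (M1-component accepting, M2-component rejecting) has no reachable accepting pair and the difference is empty.
Hence every string in L(M1) is also in L(M2).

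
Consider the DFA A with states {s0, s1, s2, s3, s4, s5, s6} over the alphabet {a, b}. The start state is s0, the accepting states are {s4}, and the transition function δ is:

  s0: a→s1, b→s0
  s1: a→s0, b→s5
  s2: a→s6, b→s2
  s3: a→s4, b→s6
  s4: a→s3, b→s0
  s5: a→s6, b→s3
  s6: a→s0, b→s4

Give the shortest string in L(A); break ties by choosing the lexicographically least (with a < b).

abab

A breadth-first search from s0 reaches an accepting state first via the path s0 → s1 → s5 → s6 → s4 on input abab.
No string of length < 4 is accepted (BFS exhausts all shorter strings without reaching an accepting state), and abab is the lexicographically least accepting string of length 4.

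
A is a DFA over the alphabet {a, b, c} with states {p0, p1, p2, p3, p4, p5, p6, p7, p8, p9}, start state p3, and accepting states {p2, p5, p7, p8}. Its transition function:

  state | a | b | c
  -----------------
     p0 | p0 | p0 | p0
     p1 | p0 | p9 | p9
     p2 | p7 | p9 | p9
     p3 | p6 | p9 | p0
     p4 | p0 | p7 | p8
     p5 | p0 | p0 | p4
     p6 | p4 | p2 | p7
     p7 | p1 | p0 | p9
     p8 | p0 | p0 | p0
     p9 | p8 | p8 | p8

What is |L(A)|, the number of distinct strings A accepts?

41

The useful subgraph on states {p1, p2, p3, p4, p6, p7, p8, p9} is acyclic, so L(A) is finite; the longest accepting path visits 7 useful states, giving maximum string length 6.
Counting accepting paths from p3 by length: 5 of length 2, 3 of length 3, 9 of length 4, 12 of length 5, 12 of length 6. Total 41.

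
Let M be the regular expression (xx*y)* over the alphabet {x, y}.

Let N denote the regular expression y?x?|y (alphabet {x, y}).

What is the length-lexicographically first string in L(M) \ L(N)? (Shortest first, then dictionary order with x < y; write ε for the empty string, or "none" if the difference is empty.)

xy

The string xy is accepted by M but not by N.
No shorter string lies in the difference, and xy is the lexicographically first length-2 string in L(M) \ L(N).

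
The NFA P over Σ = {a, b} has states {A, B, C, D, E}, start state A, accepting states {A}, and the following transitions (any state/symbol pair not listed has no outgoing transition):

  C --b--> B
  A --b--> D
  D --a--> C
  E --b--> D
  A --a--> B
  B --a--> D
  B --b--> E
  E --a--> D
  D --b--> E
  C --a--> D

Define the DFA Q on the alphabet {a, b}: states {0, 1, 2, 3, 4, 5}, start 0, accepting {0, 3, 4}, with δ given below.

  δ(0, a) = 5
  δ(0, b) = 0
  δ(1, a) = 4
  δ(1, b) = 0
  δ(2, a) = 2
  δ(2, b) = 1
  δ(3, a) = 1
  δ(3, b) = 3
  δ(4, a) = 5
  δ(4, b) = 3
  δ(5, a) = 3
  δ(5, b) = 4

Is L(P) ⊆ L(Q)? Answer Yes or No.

Yes

Exploring the product automaton P × Q from the start pair (A, 0), following both machines on each input symbol, reaches 17 state pairs: (A, 0), (B, 5), (D, 0), (D, 3), (E, 4), (C, 5), (E, 0), (C, 1), (E, 3), (D, 5), (B, 4), (D, 4), (B, 0), (D, 1), (C, 3), (C, 4), (B, 3).
P accepts in {A} and Q accepts in {0, 3, 4}. The reachable pairs whose P-component is accepting are (A, 0); in each of them the Q-component is accepting too, so the product for L(P) \ L(Q) (P-component accepting, Q-component rejecting) has no reachable accepting pair and the difference is empty.
Hence every string in L(P) is also in L(Q).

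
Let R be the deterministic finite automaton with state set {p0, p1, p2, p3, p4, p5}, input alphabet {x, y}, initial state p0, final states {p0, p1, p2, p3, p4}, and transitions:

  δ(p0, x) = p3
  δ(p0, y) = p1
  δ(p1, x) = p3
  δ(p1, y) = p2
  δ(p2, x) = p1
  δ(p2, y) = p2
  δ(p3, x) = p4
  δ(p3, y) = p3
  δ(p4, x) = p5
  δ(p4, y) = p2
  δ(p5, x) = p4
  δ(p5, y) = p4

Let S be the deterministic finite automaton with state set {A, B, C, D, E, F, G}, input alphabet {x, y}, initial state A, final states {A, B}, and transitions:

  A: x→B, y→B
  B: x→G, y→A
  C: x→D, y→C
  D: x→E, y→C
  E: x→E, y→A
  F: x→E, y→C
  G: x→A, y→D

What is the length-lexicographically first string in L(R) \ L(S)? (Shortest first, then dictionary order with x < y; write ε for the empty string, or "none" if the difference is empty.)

The string xx is accepted by R but not by S.
No shorter string lies in the difference, and xx is the lexicographically first length-2 string in L(R) \ L(S).

xx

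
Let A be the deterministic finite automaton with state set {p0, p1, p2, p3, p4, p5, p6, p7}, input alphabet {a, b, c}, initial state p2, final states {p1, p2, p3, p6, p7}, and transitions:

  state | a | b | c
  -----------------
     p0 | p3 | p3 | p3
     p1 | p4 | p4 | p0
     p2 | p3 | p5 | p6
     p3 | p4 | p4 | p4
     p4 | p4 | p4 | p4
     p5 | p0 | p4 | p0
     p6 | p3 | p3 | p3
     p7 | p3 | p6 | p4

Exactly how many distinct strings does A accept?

12

The useful subgraph on states {p0, p2, p3, p5, p6} is acyclic, so L(A) is finite; the longest accepting path visits 4 useful states, giving maximum string length 3.
Counting accepting paths from p2 by length: 1 of length 0, 2 of length 1, 3 of length 2, 6 of length 3. Total 12.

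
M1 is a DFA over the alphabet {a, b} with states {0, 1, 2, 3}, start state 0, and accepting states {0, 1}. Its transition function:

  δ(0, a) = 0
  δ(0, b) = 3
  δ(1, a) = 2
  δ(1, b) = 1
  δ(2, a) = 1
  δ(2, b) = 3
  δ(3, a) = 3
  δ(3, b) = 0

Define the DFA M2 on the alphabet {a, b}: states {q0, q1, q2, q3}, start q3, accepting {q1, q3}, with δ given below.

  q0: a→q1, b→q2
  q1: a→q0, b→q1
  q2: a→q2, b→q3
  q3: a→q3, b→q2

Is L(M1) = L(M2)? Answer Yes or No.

Yes

Exploring the product automaton M1 × M2 from the start pair (0, q3), following both machines on each input symbol, reaches 2 state pairs: (0, q3), (3, q2).
M1 accepts in {0, 1} and M2 accepts in {q1, q3}. In every reachable pair the two components are either both accepting — (0, q3) — or both non-accepting, so no string is accepted by exactly one of the machines: L(M1) \ L(M2) and L(M2) \ L(M1) are both empty.
Hence every string is accepted by M1 iff it is accepted by M2, and the two languages coincide.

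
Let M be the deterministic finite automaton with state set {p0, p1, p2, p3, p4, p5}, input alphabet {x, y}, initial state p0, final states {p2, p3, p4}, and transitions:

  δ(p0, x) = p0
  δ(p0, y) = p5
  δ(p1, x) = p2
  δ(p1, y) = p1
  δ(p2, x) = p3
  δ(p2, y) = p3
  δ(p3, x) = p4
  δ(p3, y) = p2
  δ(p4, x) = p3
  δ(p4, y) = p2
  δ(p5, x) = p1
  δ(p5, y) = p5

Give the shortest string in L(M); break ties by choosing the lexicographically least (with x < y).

yxx

A breadth-first search from p0 reaches an accepting state first via the path p0 → p5 → p1 → p2 on input yxx.
No string of length < 3 is accepted (BFS exhausts all shorter strings without reaching an accepting state), and yxx is the lexicographically least accepting string of length 3.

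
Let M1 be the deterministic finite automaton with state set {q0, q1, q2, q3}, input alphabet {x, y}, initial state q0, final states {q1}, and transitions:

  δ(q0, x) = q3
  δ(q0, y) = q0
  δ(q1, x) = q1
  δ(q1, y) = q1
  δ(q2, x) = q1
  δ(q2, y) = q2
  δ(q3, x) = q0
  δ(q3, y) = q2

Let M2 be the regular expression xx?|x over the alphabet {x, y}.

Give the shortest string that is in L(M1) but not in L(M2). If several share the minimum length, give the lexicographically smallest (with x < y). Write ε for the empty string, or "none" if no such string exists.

The string xyx is accepted by M1 but not by M2.
No shorter string lies in the difference, and xyx is the lexicographically first length-3 string in L(M1) \ L(M2).

xyx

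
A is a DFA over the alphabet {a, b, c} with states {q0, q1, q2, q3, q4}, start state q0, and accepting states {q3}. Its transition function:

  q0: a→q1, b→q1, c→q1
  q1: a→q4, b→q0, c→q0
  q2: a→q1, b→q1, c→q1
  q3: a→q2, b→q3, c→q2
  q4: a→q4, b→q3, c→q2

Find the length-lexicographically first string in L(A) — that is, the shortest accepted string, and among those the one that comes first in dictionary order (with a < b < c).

aab

A breadth-first search from q0 reaches an accepting state first via the path q0 → q1 → q4 → q3 on input aab.
No string of length < 3 is accepted (BFS exhausts all shorter strings without reaching an accepting state), and aab is the lexicographically least accepting string of length 3.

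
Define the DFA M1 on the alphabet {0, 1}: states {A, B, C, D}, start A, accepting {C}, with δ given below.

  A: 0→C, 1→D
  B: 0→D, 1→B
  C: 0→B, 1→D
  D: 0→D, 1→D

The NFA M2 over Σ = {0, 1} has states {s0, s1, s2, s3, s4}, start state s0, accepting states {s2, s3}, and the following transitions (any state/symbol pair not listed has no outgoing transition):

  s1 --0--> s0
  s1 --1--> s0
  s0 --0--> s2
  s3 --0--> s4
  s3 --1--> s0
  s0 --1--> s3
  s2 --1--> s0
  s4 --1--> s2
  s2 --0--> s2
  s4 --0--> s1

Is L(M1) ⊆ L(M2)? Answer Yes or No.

Yes

Exploring the product automaton M1 × M2 from the start pair (A, s0), following both machines on each input symbol, reaches 10 state pairs: (A, s0), (C, s2), (D, s3), (B, s2), (D, s0), (D, s4), (D, s2), (B, s0), (D, s1), (B, s3).
M1 accepts in {C} and M2 accepts in {s2, s3}. The reachable pairs whose M1-component is accepting are (C, s2); in each of them the M2-component is accepting too, so the product for L(M1) \ L(M2) (M1-component accepting, M2-component rejecting) has no reachable accepting pair and the difference is empty.
Hence every string in L(M1) is also in L(M2).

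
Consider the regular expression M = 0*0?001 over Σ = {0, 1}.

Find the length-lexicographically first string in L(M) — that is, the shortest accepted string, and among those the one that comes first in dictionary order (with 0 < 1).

By inspection of the expression, no string of length less than 3 matches, and 001 is the lexicographically first match of length 3.

001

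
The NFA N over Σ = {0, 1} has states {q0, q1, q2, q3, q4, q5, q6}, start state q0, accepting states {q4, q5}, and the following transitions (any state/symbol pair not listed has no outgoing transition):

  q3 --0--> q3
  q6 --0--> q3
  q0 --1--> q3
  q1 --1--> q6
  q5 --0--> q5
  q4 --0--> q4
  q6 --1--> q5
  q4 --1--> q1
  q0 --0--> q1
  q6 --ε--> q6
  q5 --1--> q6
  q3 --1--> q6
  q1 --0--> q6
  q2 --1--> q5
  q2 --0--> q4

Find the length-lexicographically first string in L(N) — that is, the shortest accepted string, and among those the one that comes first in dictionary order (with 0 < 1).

001

A breadth-first search from q0 reaches an accepting state first via the path q0 → q1 → q6 → q5 on input 001.
No string of length < 3 is accepted (BFS exhausts all shorter strings without reaching an accepting state), and 001 is the lexicographically least accepting string of length 3.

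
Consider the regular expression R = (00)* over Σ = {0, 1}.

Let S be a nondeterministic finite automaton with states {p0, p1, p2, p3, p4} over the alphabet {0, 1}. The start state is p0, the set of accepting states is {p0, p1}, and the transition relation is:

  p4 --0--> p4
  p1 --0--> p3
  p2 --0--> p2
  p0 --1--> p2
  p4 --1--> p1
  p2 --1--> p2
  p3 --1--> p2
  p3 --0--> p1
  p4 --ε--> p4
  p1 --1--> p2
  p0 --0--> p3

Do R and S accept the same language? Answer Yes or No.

Yes

Converting the expression R to a DFA (subset construction, then merging equivalent states) gives the minimal DFA with states {r0, r1, r2}, start state r0, accepting states {r0} and transitions r0: 0→r1, 1→r2; r1: 0→r0, 1→r2; r2: 0→r2, 1→r2.
Exploring the product automaton R × S from the start pair (r0, p0), following both machines on each input symbol, reaches 4 state pairs: (r0, p0), (r1, p3), (r2, p2), (r0, p1).
R accepts in {r0} and S accepts in {p0, p1}. In every reachable pair the two components are either both accepting — (r0, p0), (r0, p1) — or both non-accepting, so no string is accepted by exactly one of the machines: L(R) \ L(S) and L(S) \ L(R) are both empty.
Hence every string is accepted by R iff it is accepted by S, and the two languages coincide.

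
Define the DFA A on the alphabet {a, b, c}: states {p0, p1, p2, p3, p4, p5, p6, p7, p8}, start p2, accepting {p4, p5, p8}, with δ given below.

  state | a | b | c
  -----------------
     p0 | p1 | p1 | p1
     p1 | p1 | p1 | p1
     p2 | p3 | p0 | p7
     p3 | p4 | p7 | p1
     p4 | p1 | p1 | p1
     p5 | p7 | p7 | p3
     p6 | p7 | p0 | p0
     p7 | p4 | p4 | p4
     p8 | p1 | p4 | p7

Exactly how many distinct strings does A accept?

7

The useful subgraph on states {p2, p3, p4, p7} is acyclic, so L(A) is finite; the longest accepting path visits 4 useful states, giving maximum string length 3.
Counting accepting paths from p2 by length: 4 of length 2, 3 of length 3. Total 7.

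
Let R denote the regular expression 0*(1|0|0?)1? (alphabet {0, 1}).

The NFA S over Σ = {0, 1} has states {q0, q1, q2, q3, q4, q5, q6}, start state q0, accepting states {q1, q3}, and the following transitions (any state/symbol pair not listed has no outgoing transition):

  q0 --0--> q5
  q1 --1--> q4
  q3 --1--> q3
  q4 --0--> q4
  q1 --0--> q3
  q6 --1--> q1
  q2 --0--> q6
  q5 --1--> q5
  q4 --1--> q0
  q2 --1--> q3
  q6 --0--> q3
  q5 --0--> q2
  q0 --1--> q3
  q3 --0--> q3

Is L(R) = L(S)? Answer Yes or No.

No

The empty string ε is accepted by R but rejected by S.
So L(R) ≠ L(S).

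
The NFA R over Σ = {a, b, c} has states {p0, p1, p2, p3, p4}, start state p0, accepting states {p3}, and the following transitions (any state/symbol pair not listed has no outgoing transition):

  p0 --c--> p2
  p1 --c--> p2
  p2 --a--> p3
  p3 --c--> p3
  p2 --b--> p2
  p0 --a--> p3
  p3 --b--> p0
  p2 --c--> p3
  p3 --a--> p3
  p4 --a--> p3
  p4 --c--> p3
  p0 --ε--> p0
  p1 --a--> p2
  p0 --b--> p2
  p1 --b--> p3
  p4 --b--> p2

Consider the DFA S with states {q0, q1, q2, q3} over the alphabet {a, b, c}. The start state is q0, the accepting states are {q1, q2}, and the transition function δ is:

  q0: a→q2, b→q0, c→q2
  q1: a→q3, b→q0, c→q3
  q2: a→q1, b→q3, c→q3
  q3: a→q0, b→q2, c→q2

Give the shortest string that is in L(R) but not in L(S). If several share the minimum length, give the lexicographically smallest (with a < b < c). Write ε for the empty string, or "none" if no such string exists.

ac

The string ac is accepted by R but not by S.
No shorter string lies in the difference, and ac is the lexicographically first length-2 string in L(R) \ L(S).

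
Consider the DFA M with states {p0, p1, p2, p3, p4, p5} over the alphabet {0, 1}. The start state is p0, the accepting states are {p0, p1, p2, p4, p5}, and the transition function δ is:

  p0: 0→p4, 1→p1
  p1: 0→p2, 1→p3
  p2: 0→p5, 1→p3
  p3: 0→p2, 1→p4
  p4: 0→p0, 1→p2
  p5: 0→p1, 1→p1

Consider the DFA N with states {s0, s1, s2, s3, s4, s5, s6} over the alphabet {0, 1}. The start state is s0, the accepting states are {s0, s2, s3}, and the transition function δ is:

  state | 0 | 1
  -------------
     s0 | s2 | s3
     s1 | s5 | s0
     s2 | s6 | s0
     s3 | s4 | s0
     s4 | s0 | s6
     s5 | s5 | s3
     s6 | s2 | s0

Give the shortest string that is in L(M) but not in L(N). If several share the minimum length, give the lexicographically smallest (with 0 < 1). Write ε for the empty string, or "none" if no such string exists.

00

The string 00 is accepted by M but not by N.
No shorter string lies in the difference, and 00 is the lexicographically first length-2 string in L(M) \ L(N).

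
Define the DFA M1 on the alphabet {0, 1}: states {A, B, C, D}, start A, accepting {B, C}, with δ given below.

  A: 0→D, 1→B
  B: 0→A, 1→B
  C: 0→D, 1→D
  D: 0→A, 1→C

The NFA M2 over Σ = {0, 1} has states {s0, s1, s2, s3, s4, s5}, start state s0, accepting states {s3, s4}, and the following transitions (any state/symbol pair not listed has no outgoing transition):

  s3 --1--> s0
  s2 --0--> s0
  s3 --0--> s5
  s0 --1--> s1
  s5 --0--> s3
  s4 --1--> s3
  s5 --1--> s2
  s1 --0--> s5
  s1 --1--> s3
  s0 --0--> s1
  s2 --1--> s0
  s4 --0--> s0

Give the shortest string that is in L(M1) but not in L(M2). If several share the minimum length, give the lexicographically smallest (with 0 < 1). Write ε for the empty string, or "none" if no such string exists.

1

The string 1 is accepted by M1 but not by M2.
No shorter string lies in the difference, and 1 is the lexicographically first length-1 string in L(M1) \ L(M2).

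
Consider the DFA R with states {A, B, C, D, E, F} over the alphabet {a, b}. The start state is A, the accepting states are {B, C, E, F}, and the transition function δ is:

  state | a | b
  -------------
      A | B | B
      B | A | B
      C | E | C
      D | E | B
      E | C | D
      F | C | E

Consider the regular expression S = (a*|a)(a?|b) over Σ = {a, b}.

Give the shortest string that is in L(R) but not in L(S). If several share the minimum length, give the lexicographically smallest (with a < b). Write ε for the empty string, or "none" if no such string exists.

The string bb is accepted by R but not by S.
No shorter string lies in the difference, and bb is the lexicographically first length-2 string in L(R) \ L(S).

bb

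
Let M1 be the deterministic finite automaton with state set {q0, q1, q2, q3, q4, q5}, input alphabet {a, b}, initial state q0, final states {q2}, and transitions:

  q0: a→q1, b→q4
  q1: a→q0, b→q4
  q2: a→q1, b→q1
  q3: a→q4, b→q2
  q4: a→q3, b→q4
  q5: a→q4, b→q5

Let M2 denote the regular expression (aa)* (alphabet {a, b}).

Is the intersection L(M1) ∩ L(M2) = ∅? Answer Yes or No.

Yes

Converting the expression M2 to a DFA (subset construction, then merging equivalent states) gives the minimal DFA with states {r0, r1, r2}, start state r0, accepting states {r0} and transitions r0: a→r1, b→r2; r1: a→r0, b→r2; r2: a→r2, b→r2.
Exploring the product automaton M1 × M2 from the start pair (q0, r0), following both machines on each input symbol, reaches 7 state pairs: (q0, r0), (q1, r1), (q4, r2), (q3, r2), (q2, r2), (q1, r2), (q0, r2).
M1 accepts in {q2} and M2 accepts in {r0}; no reachable pair has both components accepting, so no string drives both machines to acceptance simultaneously and L(M1) ∩ L(M2) = ∅.
So no string is accepted by both, and the intersection is empty.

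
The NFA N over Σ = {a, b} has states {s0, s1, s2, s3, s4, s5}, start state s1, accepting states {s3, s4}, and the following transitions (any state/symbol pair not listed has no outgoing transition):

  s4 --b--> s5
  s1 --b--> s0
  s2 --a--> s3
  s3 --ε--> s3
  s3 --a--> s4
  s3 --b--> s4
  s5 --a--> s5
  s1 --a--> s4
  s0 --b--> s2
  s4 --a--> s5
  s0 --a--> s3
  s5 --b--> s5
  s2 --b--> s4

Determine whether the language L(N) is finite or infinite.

finite

The useful states (reachable from s1 and able to reach an accepting state) are {s0, s1, s2, s3, s4}.
Restricted to these states the transition graph has no cycle, so every accepting path has bounded length and L is finite.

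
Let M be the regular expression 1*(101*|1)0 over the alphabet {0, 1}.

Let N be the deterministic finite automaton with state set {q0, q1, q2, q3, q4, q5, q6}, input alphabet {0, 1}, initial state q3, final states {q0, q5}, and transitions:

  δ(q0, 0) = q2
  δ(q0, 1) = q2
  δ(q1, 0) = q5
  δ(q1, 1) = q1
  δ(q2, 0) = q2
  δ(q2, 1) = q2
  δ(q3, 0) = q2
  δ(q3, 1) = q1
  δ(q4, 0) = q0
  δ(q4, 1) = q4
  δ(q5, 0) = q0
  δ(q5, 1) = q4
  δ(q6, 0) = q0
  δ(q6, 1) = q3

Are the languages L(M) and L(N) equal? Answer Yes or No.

Converting the expression M to a DFA (subset construction, then merging equivalent states) gives the minimal DFA with states {m0, m1, m2, m3, m4, m5}, start state m0, accepting states {m3, m4} and transitions m0: 0→m1, 1→m2; m1: 0→m1, 1→m1; m2: 0→m3, 1→m2; m3: 0→m4, 1→m5; m4: 0→m1, 1→m1; m5: 0→m4, 1→m5.
Exploring the product automaton M × N from the start pair (m0, q3), following both machines on each input symbol, reaches 6 state pairs: (m0, q3), (m1, q2), (m2, q1), (m3, q5), (m4, q0), (m5, q4).
M accepts in {m3, m4} and N accepts in {q0, q5}. In every reachable pair the two components are either both accepting — (m3, q5), (m4, q0) — or both non-accepting, so no string is accepted by exactly one of the machines: L(M) \ L(N) and L(N) \ L(M) are both empty.
Hence every string is accepted by M iff it is accepted by N, and the two languages coincide.

Yes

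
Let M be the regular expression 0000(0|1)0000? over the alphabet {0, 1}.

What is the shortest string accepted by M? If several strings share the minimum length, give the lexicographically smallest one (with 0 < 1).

By inspection of the expression, no string of length less than 8 matches, and 00000000 is the lexicographically first match of length 8.

00000000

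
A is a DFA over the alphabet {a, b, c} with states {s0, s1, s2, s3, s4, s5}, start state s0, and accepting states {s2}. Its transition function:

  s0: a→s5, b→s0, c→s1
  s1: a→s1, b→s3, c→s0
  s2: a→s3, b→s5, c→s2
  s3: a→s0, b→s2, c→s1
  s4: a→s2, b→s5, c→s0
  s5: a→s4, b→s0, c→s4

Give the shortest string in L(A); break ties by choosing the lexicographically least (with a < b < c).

aaa

A breadth-first search from s0 reaches an accepting state first via the path s0 → s5 → s4 → s2 on input aaa.
No string of length < 3 is accepted (BFS exhausts all shorter strings without reaching an accepting state), and aaa is the lexicographically least accepting string of length 3.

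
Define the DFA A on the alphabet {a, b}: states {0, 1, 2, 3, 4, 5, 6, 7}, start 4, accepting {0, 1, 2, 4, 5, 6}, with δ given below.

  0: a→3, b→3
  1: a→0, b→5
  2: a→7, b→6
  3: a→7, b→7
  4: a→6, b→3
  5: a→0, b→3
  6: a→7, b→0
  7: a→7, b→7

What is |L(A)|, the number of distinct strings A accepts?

3

The useful subgraph on states {0, 4, 6} is acyclic, so L(A) is finite; the longest accepting path visits 3 useful states, giving maximum string length 2.
Counting accepting paths from 4 by length: 1 of length 0, 1 of length 1, 1 of length 2. Total 3.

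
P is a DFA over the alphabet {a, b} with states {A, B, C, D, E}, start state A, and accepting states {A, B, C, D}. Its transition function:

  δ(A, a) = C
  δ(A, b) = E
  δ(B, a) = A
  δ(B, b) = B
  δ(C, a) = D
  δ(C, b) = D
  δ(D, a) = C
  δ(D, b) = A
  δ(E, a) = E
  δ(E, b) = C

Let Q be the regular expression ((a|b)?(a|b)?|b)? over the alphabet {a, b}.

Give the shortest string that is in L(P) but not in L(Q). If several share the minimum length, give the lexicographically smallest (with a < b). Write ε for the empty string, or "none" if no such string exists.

aaa

The string aaa is accepted by P but not by Q.
No shorter string lies in the difference, and aaa is the lexicographically first length-3 string in L(P) \ L(Q).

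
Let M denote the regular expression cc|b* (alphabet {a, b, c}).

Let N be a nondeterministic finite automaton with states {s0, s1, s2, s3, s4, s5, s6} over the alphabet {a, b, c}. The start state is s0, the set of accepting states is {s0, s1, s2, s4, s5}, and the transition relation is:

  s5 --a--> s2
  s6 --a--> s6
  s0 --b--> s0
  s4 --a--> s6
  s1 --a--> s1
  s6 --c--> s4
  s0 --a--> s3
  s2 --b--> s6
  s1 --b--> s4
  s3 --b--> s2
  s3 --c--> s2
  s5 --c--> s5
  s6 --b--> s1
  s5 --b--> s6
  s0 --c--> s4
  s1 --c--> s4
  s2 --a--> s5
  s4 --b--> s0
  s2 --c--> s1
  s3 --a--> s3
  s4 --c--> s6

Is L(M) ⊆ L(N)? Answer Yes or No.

No

The string cc is in L(M) but not in L(N).
So L(M) ⊄ L(N).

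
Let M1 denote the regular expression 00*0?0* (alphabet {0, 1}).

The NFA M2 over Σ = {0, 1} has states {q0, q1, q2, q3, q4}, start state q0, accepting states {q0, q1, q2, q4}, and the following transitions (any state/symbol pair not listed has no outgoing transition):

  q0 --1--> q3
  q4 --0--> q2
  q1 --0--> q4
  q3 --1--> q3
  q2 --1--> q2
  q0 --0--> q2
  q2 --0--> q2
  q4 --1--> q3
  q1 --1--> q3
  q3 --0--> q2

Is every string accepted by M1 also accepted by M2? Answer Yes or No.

Yes

Converting the expression M1 to a DFA (subset construction, then merging equivalent states) gives the minimal DFA with states {r0, r1, r2}, start state r0, accepting states {r1} and transitions r0: 0→r1, 1→r2; r1: 0→r1, 1→r2; r2: 0→r2, 1→r2.
Exploring the product automaton M1 × M2 from the start pair (r0, q0), following both machines on each input symbol, reaches 4 state pairs: (r0, q0), (r1, q2), (r2, q3), (r2, q2).
M1 accepts in {r1} and M2 accepts in {q0, q1, q2, q4}. The reachable pairs whose M1-component is accepting are (r1, q2); in each of them the M2-component is accepting too, so the product for L(M1) \ L(M2) (M1-component accepting, M2-component rejecting) has no reachable accepting pair and the difference is empty.
Hence every string in L(M1) is also in L(M2).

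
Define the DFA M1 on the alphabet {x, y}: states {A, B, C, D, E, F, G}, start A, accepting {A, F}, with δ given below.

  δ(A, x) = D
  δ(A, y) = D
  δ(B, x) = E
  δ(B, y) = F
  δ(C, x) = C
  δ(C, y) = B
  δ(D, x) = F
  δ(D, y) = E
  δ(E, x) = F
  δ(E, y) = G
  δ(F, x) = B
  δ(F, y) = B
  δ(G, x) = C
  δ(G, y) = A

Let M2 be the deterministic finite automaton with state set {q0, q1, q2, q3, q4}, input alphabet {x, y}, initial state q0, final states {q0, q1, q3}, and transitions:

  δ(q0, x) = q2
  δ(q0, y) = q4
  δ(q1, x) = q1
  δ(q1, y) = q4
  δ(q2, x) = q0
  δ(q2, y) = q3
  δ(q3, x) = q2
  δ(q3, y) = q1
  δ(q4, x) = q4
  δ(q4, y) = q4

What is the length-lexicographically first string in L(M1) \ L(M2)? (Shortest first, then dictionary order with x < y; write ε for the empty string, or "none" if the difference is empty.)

yx

The string yx is accepted by M1 but not by M2.
No shorter string lies in the difference, and yx is the lexicographically first length-2 string in L(M1) \ L(M2).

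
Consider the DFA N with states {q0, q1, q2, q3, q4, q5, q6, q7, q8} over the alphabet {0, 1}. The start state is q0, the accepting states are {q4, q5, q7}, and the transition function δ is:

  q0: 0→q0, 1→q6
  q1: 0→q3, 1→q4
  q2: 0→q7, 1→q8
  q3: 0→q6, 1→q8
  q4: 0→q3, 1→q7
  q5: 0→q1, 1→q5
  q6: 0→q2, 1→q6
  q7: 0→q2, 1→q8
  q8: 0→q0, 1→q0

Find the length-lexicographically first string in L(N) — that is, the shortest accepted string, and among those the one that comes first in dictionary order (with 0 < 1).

A breadth-first search from q0 reaches an accepting state first via the path q0 → q6 → q2 → q7 on input 100.
No string of length < 3 is accepted (BFS exhausts all shorter strings without reaching an accepting state), and 100 is the lexicographically least accepting string of length 3.

100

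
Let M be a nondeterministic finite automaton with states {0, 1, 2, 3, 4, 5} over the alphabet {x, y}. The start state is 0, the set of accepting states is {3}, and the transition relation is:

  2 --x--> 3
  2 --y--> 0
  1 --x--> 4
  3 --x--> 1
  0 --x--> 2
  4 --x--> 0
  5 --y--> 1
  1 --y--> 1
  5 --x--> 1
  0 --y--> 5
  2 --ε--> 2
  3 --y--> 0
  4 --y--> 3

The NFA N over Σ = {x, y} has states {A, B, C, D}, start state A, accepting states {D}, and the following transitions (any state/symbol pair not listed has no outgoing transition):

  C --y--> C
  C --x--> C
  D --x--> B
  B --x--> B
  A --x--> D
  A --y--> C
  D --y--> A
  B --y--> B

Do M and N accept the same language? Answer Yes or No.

The string xx is accepted by M but rejected by N.
So L(M) ≠ L(N).

No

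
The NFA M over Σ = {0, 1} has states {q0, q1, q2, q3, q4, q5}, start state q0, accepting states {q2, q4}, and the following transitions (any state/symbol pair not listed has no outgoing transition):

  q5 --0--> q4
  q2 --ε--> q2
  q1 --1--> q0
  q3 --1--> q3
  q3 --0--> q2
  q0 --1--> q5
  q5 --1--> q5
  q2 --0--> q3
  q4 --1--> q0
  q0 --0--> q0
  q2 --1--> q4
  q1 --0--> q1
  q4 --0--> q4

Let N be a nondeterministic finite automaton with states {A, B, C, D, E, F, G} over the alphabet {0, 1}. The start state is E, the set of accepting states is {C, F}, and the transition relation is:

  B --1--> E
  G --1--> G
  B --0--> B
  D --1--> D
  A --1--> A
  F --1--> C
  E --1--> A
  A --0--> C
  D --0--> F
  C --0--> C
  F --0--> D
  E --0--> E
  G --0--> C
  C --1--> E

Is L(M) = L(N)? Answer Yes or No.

Yes

Exploring the product automaton M × N from the start pair (q0, E), following both machines on each input symbol, reaches 3 state pairs: (q0, E), (q5, A), (q4, C).
M accepts in {q2, q4} and N accepts in {C, F}. In every reachable pair the two components are either both accepting — (q4, C) — or both non-accepting, so no string is accepted by exactly one of the machines: L(M) \ L(N) and L(N) \ L(M) are both empty.
Hence every string is accepted by M iff it is accepted by N, and the two languages coincide.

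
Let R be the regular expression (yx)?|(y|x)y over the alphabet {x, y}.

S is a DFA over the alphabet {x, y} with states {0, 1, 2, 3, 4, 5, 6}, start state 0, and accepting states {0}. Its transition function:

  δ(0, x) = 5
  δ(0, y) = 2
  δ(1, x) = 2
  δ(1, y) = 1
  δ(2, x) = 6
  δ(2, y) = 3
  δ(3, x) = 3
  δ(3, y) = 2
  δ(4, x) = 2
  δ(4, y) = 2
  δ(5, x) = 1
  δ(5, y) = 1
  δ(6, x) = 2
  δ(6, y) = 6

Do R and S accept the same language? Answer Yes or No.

No

The string xy is accepted by R but rejected by S.
So L(R) ≠ L(S).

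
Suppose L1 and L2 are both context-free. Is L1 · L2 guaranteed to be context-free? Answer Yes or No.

Take grammars for L₁ and L₂ with disjoint nonterminals and start symbols S₁, S₂; adding a new start symbol with S → S₁S₂ gives a context-free grammar for L₁L₂.
So the context-free languages are closed under concatenation.

Yes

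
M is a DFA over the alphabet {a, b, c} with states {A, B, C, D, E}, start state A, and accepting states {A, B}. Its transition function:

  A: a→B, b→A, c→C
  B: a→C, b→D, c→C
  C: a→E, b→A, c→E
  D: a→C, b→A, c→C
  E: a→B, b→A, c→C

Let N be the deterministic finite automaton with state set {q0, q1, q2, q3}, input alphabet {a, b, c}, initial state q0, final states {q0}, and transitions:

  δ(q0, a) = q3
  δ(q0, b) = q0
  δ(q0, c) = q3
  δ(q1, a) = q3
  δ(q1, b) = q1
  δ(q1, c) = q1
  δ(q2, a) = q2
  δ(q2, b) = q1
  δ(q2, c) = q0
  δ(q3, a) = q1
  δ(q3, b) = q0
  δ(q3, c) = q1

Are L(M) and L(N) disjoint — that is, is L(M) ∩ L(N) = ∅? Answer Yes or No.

The empty string ε is accepted by both M and N.
Hence L(M) ∩ L(N) ≠ ∅.

No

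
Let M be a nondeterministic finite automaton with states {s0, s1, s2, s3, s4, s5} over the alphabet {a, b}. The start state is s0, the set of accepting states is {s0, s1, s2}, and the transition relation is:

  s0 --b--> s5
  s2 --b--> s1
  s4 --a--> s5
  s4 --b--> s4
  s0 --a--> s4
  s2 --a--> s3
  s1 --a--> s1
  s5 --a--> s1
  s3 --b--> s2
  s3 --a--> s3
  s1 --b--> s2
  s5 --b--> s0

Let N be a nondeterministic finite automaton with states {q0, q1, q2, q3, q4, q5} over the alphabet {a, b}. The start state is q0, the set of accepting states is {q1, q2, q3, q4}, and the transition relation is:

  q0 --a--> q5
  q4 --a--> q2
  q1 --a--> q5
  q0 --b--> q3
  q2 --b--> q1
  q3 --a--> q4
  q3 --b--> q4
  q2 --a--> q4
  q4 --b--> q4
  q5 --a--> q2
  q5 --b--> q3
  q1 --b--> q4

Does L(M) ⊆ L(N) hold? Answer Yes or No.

The empty string ε is in L(M) but not in L(N).
So L(M) ⊄ L(N).

No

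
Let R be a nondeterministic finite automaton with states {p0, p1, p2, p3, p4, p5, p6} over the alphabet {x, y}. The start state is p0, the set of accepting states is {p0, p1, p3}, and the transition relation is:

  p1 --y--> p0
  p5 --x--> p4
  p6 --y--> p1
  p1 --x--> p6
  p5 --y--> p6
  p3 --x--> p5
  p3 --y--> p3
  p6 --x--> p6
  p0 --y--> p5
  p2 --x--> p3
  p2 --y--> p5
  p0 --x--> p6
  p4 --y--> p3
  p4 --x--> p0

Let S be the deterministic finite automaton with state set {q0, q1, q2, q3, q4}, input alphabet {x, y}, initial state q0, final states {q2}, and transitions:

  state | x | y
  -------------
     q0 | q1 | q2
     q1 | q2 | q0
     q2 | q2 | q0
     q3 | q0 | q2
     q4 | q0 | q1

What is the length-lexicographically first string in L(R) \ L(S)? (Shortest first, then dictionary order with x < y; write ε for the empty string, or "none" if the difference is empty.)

The empty string ε is accepted by R but not by S.
Since ε is the unique shortest string, it is the required witness.

ε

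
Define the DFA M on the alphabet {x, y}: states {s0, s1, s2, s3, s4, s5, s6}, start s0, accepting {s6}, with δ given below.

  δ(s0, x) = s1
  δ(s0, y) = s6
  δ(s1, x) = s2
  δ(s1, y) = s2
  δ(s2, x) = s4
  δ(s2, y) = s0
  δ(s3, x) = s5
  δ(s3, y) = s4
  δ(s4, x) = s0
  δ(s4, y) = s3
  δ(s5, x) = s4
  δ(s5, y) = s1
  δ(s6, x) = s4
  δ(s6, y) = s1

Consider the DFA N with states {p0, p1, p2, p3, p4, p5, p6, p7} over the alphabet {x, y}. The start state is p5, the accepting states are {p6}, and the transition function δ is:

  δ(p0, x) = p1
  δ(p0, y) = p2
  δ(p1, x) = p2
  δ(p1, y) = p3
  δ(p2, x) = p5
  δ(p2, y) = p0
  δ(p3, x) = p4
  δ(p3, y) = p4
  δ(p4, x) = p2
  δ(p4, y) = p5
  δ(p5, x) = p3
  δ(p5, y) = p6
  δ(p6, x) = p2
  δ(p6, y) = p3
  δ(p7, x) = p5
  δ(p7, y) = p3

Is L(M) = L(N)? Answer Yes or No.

Exploring the product automaton M × N from the start pair (s0, p5), following both machines on each input symbol, reaches 7 state pairs: (s0, p5), (s1, p3), (s6, p6), (s2, p4), (s4, p2), (s3, p0), (s5, p1).
M accepts in {s6} and N accepts in {p6}. In every reachable pair the two components are either both accepting — (s6, p6) — or both non-accepting, so no string is accepted by exactly one of the machines: L(M) \ L(N) and L(N) \ L(M) are both empty.
Hence every string is accepted by M iff it is accepted by N, and the two languages coincide.

Yes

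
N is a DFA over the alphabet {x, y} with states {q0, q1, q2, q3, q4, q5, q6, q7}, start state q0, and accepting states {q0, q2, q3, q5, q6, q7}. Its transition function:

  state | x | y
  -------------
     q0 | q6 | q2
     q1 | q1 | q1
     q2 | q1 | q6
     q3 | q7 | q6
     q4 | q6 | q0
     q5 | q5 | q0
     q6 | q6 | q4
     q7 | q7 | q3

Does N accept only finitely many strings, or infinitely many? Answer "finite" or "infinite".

State q0 is reachable from the start and can reach an accepting state, and it lies on the cycle q0 → q2 → q6 → q4 → q0.
Traversing that cycle any number of times yields accepted strings of unbounded length, so the language is infinite.

infinite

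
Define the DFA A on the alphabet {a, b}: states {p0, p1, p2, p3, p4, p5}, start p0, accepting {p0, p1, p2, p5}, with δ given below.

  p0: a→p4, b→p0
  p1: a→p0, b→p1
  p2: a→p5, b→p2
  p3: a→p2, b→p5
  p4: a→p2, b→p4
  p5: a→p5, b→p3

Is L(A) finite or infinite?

State p0 is reachable from the start and can reach an accepting state, and it lies on the cycle p0 → p0.
Traversing that cycle any number of times yields accepted strings of unbounded length, so the language is infinite.

infinite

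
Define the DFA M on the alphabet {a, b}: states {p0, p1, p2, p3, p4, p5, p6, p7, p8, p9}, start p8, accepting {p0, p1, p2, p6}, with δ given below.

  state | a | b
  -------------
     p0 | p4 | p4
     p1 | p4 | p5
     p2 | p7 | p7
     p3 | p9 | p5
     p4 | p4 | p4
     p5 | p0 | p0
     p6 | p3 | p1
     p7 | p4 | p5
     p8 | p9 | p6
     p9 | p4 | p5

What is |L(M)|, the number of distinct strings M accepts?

10

The useful subgraph on states {p0, p1, p3, p5, p6, p8, p9} is acyclic, so L(M) is finite; the longest accepting path visits 6 useful states, giving maximum string length 5.
Counting accepting paths from p8 by length: 1 of length 1, 1 of length 2, 2 of length 3, 4 of length 4, 2 of length 5. Total 10.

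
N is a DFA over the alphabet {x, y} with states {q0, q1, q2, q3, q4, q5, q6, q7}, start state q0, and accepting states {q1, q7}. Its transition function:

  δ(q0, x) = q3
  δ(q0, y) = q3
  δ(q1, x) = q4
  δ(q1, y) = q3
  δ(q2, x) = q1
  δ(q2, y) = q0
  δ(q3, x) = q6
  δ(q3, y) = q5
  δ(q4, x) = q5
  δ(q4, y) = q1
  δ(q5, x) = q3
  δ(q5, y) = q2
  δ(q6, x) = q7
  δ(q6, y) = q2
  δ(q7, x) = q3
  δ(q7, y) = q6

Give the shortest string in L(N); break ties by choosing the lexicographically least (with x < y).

xxx

A breadth-first search from q0 reaches an accepting state first via the path q0 → q3 → q6 → q7 on input xxx.
No string of length < 3 is accepted (BFS exhausts all shorter strings without reaching an accepting state), and xxx is the lexicographically least accepting string of length 3.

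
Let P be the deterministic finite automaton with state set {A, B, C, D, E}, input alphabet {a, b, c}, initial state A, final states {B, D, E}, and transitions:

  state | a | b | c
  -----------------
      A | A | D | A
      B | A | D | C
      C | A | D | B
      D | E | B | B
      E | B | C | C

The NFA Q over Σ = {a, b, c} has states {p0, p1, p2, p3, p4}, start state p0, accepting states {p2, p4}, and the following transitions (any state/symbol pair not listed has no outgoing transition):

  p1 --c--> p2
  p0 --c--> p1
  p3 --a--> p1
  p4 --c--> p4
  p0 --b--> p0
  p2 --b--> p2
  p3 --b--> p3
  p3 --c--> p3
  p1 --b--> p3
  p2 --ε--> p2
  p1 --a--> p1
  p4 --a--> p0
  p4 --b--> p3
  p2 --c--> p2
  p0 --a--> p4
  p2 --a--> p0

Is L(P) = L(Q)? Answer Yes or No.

The string b is accepted by P but rejected by Q.
So L(P) ≠ L(Q).

No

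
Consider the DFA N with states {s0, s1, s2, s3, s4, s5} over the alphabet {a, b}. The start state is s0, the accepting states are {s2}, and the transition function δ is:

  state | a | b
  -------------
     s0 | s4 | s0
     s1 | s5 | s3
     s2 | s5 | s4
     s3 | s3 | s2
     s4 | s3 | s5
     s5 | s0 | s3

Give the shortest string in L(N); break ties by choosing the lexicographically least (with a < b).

aab

A breadth-first search from s0 reaches an accepting state first via the path s0 → s4 → s3 → s2 on input aab.
No string of length < 3 is accepted (BFS exhausts all shorter strings without reaching an accepting state), and aab is the lexicographically least accepting string of length 3.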